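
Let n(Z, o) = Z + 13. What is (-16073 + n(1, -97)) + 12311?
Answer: -3748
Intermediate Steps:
n(Z, o) = 13 + Z
(-16073 + n(1, -97)) + 12311 = (-16073 + (13 + 1)) + 12311 = (-16073 + 14) + 12311 = -16059 + 12311 = -3748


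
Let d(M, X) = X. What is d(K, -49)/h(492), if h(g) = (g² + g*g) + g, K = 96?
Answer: -49/484620 ≈ -0.00010111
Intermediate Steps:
h(g) = g + 2*g² (h(g) = (g² + g²) + g = 2*g² + g = g + 2*g²)
d(K, -49)/h(492) = -49*1/(492*(1 + 2*492)) = -49*1/(492*(1 + 984)) = -49/(492*985) = -49/484620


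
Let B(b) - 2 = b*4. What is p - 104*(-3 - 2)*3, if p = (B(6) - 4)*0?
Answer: 1560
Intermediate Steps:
B(b) = 2 + 4*b (B(b) = 2 + b*4 = 2 + 4*b)
p = 0 (p = ((2 + 4*6) - 4)*0 = ((2 + 24) - 4)*0 = (26 - 4)*0 = 22*0 = 0)
p - 104*(-3 - 2)*3 = 0 - 104*(-3 - 2)*3 = 0 - (-520)*3 = 0 - 104*(-15) = 0 + 1560 = 1560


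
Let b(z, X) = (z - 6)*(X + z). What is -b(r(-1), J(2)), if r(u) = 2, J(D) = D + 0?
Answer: 16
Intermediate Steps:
J(D) = D
b(z, X) = (-6 + z)*(X + z)
-b(r(-1), J(2)) = -(2² - 6*2 - 6*2 + 2*2) = -(4 - 12 - 12 + 4) = -1*(-16) = 16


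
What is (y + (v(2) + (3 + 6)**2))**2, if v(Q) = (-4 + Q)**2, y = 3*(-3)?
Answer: 5776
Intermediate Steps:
y = -9
(y + (v(2) + (3 + 6)**2))**2 = (-9 + ((-4 + 2)**2 + (3 + 6)**2))**2 = (-9 + ((-2)**2 + 9**2))**2 = (-9 + (4 + 81))**2 = (-9 + 85)**2 = 76**2 = 5776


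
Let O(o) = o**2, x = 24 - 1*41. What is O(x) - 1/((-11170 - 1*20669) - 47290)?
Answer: 22868282/79129 ≈ 289.00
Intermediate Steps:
x = -17 (x = 24 - 41 = -17)
O(x) - 1/((-11170 - 1*20669) - 47290) = (-17)**2 - 1/((-11170 - 1*20669) - 47290) = 289 - 1/((-11170 - 20669) - 47290) = 289 - 1/(-31839 - 47290) = 289 - 1/(-79129) = 289 - 1*(-1/79129) = 289 + 1/79129 = 22868282/79129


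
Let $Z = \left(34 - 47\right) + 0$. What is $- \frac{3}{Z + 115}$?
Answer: $- \frac{1}{34} \approx -0.029412$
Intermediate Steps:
$Z = -13$ ($Z = -13 + 0 = -13$)
$- \frac{3}{Z + 115} = - \frac{3}{-13 + 115} = - \frac{3}{102} = \left(-3\right) \frac{1}{102} = - \frac{1}{34}$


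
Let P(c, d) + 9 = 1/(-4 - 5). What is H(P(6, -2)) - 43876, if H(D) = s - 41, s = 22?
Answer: -43895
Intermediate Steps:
P(c, d) = -82/9 (P(c, d) = -9 + 1/(-4 - 5) = -9 + 1/(-9) = -9 - ⅑ = -82/9)
H(D) = -19 (H(D) = 22 - 41 = -19)
H(P(6, -2)) - 43876 = -19 - 43876 = -43895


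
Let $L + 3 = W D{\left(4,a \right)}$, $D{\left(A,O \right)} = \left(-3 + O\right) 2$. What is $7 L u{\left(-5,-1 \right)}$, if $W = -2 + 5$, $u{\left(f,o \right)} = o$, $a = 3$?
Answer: $21$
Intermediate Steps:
$D{\left(A,O \right)} = -6 + 2 O$
$W = 3$
$L = -3$ ($L = -3 + 3 \left(-6 + 2 \cdot 3\right) = -3 + 3 \left(-6 + 6\right) = -3 + 3 \cdot 0 = -3 + 0 = -3$)
$7 L u{\left(-5,-1 \right)} = 7 \left(-3\right) \left(-1\right) = \left(-21\right) \left(-1\right) = 21$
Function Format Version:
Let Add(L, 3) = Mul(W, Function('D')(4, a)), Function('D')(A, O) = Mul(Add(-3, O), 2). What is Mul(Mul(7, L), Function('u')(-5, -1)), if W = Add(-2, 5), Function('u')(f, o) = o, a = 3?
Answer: 21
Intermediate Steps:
Function('D')(A, O) = Add(-6, Mul(2, O))
W = 3
L = -3 (L = Add(-3, Mul(3, Add(-6, Mul(2, 3)))) = Add(-3, Mul(3, Add(-6, 6))) = Add(-3, Mul(3, 0)) = Add(-3, 0) = -3)
Mul(Mul(7, L), Function('u')(-5, -1)) = Mul(Mul(7, -3), -1) = Mul(-21, -1) = 21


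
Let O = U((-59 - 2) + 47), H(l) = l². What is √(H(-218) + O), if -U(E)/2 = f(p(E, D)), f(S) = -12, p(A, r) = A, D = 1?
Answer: 2*√11887 ≈ 218.05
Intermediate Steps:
U(E) = 24 (U(E) = -2*(-12) = 24)
O = 24
√(H(-218) + O) = √((-218)² + 24) = √(47524 + 24) = √47548 = 2*√11887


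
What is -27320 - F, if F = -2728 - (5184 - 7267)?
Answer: -26675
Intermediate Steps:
F = -645 (F = -2728 - 1*(-2083) = -2728 + 2083 = -645)
-27320 - F = -27320 - 1*(-645) = -27320 + 645 = -26675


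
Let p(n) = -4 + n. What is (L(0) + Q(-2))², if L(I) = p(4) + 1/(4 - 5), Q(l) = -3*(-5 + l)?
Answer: 400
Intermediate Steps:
Q(l) = 15 - 3*l
L(I) = -1 (L(I) = (-4 + 4) + 1/(4 - 5) = 0 + 1/(-1) = 0 - 1 = -1)
(L(0) + Q(-2))² = (-1 + (15 - 3*(-2)))² = (-1 + (15 + 6))² = (-1 + 21)² = 20² = 400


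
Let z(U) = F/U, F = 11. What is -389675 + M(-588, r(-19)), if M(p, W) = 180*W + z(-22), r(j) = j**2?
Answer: -649391/2 ≈ -3.2470e+5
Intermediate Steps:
z(U) = 11/U
M(p, W) = -1/2 + 180*W (M(p, W) = 180*W + 11/(-22) = 180*W + 11*(-1/22) = 180*W - 1/2 = -1/2 + 180*W)
-389675 + M(-588, r(-19)) = -389675 + (-1/2 + 180*(-19)**2) = -389675 + (-1/2 + 180*361) = -389675 + (-1/2 + 64980) = -389675 + 129959/2 = -649391/2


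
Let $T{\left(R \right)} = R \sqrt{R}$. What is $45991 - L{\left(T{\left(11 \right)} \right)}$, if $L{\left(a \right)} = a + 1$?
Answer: $45990 - 11 \sqrt{11} \approx 45954.0$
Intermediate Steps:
$T{\left(R \right)} = R^{\frac{3}{2}}$
$L{\left(a \right)} = 1 + a$
$45991 - L{\left(T{\left(11 \right)} \right)} = 45991 - \left(1 + 11^{\frac{3}{2}}\right) = 45991 - \left(1 + 11 \sqrt{11}\right) = 45990 - 11 \sqrt{11}$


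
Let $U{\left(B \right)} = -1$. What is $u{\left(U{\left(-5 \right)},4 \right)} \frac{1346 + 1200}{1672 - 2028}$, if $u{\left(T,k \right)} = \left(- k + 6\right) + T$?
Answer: $- \frac{1273}{178} \approx -7.1517$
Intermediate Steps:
$u{\left(T,k \right)} = 6 + T - k$ ($u{\left(T,k \right)} = \left(6 - k\right) + T = 6 + T - k$)
$u{\left(U{\left(-5 \right)},4 \right)} \frac{1346 + 1200}{1672 - 2028} = \left(6 - 1 - 4\right) \frac{1346 + 1200}{1672 - 2028} = \left(6 - 1 - 4\right) \frac{2546}{-356} = 1 \cdot 2546 \left(- \frac{1}{356}\right) = 1 \left(- \frac{1273}{178}\right) = - \frac{1273}{178}$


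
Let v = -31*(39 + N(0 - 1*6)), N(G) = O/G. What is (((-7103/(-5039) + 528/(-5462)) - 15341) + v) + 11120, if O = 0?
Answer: -74706925873/13761509 ≈ -5428.7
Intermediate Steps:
N(G) = 0 (N(G) = 0/G = 0)
v = -1209 (v = -31*(39 + 0) = -31*39 = -1209)
(((-7103/(-5039) + 528/(-5462)) - 15341) + v) + 11120 = (((-7103/(-5039) + 528/(-5462)) - 15341) - 1209) + 11120 = (((-7103*(-1/5039) + 528*(-1/5462)) - 15341) - 1209) + 11120 = (((7103/5039 - 264/2731) - 15341) - 1209) + 11120 = ((18067997/13761509 - 15341) - 1209) + 11120 = (-211097241572/13761509 - 1209) + 11120 = -227734905953/13761509 + 11120 = -74706925873/13761509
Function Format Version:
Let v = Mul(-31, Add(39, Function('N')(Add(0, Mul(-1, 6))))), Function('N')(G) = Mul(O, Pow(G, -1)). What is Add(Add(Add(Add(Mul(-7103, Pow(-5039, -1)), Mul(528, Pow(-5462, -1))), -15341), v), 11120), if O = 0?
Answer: Rational(-74706925873, 13761509) ≈ -5428.7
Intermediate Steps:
Function('N')(G) = 0 (Function('N')(G) = Mul(0, Pow(G, -1)) = 0)
v = -1209 (v = Mul(-31, Add(39, 0)) = Mul(-31, 39) = -1209)
Add(Add(Add(Add(Mul(-7103, Pow(-5039, -1)), Mul(528, Pow(-5462, -1))), -15341), v), 11120) = Add(Add(Add(Add(Mul(-7103, Pow(-5039, -1)), Mul(528, Pow(-5462, -1))), -15341), -1209), 11120) = Add(Add(Add(Add(Mul(-7103, Rational(-1, 5039)), Mul(528, Rational(-1, 5462))), -15341), -1209), 11120) = Add(Add(Add(Add(Rational(7103, 5039), Rational(-264, 2731)), -15341), -1209), 11120) = Add(Add(Add(Rational(18067997, 13761509), -15341), -1209), 11120) = Add(Add(Rational(-211097241572, 13761509), -1209), 11120) = Add(Rational(-227734905953, 13761509), 11120) = Rational(-74706925873, 13761509)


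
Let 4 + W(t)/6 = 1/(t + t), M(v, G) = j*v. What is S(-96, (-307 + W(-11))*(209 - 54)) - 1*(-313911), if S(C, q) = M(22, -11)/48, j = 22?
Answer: 3767053/12 ≈ 3.1392e+5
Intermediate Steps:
M(v, G) = 22*v
W(t) = -24 + 3/t (W(t) = -24 + 6/(t + t) = -24 + 6/((2*t)) = -24 + 6*(1/(2*t)) = -24 + 3/t)
S(C, q) = 121/12 (S(C, q) = (22*22)/48 = 484*(1/48) = 121/12)
S(-96, (-307 + W(-11))*(209 - 54)) - 1*(-313911) = 121/12 - 1*(-313911) = 121/12 + 313911 = 3767053/12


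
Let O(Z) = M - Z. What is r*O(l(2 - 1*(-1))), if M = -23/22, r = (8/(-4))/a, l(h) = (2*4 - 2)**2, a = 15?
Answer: 163/33 ≈ 4.9394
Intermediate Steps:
l(h) = 36 (l(h) = (8 - 2)**2 = 6**2 = 36)
r = -2/15 (r = (8/(-4))/15 = (8*(-1/4))*(1/15) = -2*1/15 = -2/15 ≈ -0.13333)
M = -23/22 (M = -23*1/22 = -23/22 ≈ -1.0455)
O(Z) = -23/22 - Z
r*O(l(2 - 1*(-1))) = -2*(-23/22 - 1*36)/15 = -2*(-23/22 - 36)/15 = -2/15*(-815/22) = 163/33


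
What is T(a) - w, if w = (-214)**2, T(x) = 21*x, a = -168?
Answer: -49324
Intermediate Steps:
w = 45796
T(a) - w = 21*(-168) - 1*45796 = -3528 - 45796 = -49324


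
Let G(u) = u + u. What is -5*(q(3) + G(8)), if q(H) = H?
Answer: -95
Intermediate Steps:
G(u) = 2*u
-5*(q(3) + G(8)) = -5*(3 + 2*8) = -5*(3 + 16) = -5*19 = -95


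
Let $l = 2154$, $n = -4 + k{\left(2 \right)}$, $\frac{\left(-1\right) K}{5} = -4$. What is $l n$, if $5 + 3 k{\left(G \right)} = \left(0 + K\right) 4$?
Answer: $45234$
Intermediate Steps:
$K = 20$ ($K = \left(-5\right) \left(-4\right) = 20$)
$k{\left(G \right)} = 25$ ($k{\left(G \right)} = - \frac{5}{3} + \frac{\left(0 + 20\right) 4}{3} = - \frac{5}{3} + \frac{20 \cdot 4}{3} = - \frac{5}{3} + \frac{1}{3} \cdot 80 = - \frac{5}{3} + \frac{80}{3} = 25$)
$n = 21$ ($n = -4 + 25 = 21$)
$l n = 2154 \cdot 21 = 45234$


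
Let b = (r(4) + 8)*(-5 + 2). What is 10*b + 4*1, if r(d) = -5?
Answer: -86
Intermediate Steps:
b = -9 (b = (-5 + 8)*(-5 + 2) = 3*(-3) = -9)
10*b + 4*1 = 10*(-9) + 4*1 = -90 + 4 = -86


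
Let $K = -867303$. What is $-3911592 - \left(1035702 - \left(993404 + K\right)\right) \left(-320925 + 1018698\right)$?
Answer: $-634698930165$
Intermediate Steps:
$-3911592 - \left(1035702 - \left(993404 + K\right)\right) \left(-320925 + 1018698\right) = -3911592 - \left(1035702 - 126101\right) \left(-320925 + 1018698\right) = -3911592 - \left(1035702 + \left(-993404 + 867303\right)\right) 697773 = -3911592 - \left(1035702 - 126101\right) 697773 = -3911592 - 909601 \cdot 697773 = -3911592 - 634695018573 = -634698930165$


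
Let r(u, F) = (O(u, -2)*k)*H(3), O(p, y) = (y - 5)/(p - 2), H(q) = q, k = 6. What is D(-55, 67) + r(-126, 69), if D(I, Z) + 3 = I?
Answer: -3649/64 ≈ -57.016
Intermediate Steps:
O(p, y) = (-5 + y)/(-2 + p)
r(u, F) = -126/(-2 + u) (r(u, F) = (((-5 - 2)/(-2 + u))*6)*3 = ((-7/(-2 + u))*6)*3 = (-7/(-2 + u)*6)*3 = -42/(-2 + u)*3 = -126/(-2 + u))
D(I, Z) = -3 + I
D(-55, 67) + r(-126, 69) = (-3 - 55) - 126/(-2 - 126) = -58 - 126/(-128) = -58 - 126*(-1/128) = -58 + 63/64 = -3649/64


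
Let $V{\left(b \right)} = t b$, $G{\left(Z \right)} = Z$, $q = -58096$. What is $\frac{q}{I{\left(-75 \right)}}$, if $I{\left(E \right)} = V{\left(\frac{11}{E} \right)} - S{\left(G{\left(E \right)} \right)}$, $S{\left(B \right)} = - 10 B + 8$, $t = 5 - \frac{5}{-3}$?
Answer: $\frac{1307160}{17077} \approx 76.545$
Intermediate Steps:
$t = \frac{20}{3}$ ($t = 5 - 5 \left(- \frac{1}{3}\right) = 5 - - \frac{5}{3} = 5 + \frac{5}{3} = \frac{20}{3} \approx 6.6667$)
$S{\left(B \right)} = 8 - 10 B$
$V{\left(b \right)} = \frac{20 b}{3}$
$I{\left(E \right)} = -8 + 10 E + \frac{220}{3 E}$ ($I{\left(E \right)} = \frac{20 \frac{11}{E}}{3} - \left(8 - 10 E\right) = \frac{220}{3 E} + \left(-8 + 10 E\right) = -8 + 10 E + \frac{220}{3 E}$)
$\frac{q}{I{\left(-75 \right)}} = - \frac{58096}{-8 + 10 \left(-75\right) + \frac{220}{3 \left(-75\right)}} = - \frac{58096}{-8 - 750 + \frac{220}{3} \left(- \frac{1}{75}\right)} = - \frac{58096}{-8 - 750 - \frac{44}{45}} = - \frac{58096}{- \frac{34154}{45}} = \left(-58096\right) \left(- \frac{45}{34154}\right) = \frac{1307160}{17077}$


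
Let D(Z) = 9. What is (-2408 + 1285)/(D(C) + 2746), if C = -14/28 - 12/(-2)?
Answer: -1123/2755 ≈ -0.40762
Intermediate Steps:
C = 11/2 (C = -14*1/28 - 12*(-1/2) = -1/2 + 6 = 11/2 ≈ 5.5000)
(-2408 + 1285)/(D(C) + 2746) = (-2408 + 1285)/(9 + 2746) = -1123/2755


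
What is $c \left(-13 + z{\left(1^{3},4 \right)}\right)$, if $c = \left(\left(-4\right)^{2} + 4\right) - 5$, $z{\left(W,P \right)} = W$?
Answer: $-180$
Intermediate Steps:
$c = 15$ ($c = \left(16 + 4\right) - 5 = 20 - 5 = 15$)
$c \left(-13 + z{\left(1^{3},4 \right)}\right) = 15 \left(-13 + 1^{3}\right) = 15 \left(-13 + 1\right) = 15 \left(-12\right) = -180$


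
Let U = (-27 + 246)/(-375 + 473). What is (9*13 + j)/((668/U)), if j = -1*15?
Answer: 11169/32732 ≈ 0.34123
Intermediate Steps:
U = 219/98 ≈ 2.2347
j = -15
(9*13 + j)/((668/U)) = (9*13 - 15)/((668/(219/98))) = (117 - 15)/((668*(98/219))) = 102/(65464/219) = 102*(219/65464) = 11169/32732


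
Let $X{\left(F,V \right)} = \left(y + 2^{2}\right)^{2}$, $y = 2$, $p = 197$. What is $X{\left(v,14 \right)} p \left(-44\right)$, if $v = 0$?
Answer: $-312048$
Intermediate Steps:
$X{\left(F,V \right)} = 36$ ($X{\left(F,V \right)} = \left(2 + 2^{2}\right)^{2} = \left(2 + 4\right)^{2} = 6^{2} = 36$)
$X{\left(v,14 \right)} p \left(-44\right) = 36 \cdot 197 \left(-44\right) = 7092 \left(-44\right) = -312048$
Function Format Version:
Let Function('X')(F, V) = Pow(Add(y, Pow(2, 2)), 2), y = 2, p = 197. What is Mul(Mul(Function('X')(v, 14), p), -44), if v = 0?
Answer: -312048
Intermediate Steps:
Function('X')(F, V) = 36 (Function('X')(F, V) = Pow(Add(2, Pow(2, 2)), 2) = Pow(Add(2, 4), 2) = Pow(6, 2) = 36)
Mul(Mul(Function('X')(v, 14), p), -44) = Mul(Mul(36, 197), -44) = Mul(7092, -44) = -312048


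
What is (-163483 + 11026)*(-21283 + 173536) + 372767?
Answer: -23211662854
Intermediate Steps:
(-163483 + 11026)*(-21283 + 173536) + 372767 = -152457*152253 + 372767 = -23212035621 + 372767 = -23211662854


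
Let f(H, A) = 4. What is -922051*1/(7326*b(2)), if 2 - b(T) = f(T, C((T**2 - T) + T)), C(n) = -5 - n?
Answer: 922051/14652 ≈ 62.930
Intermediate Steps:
b(T) = -2 (b(T) = 2 - 1*4 = 2 - 4 = -2)
-922051*1/(7326*b(2)) = -922051/((99*74)*(-2)) = -922051/(7326*(-2)) = -922051/(-14652) = -922051*(-1/14652) = 922051/14652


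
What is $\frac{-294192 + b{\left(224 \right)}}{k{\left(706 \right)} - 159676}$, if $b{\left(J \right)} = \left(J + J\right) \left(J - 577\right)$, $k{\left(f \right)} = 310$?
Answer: $\frac{226168}{79683} \approx 2.8383$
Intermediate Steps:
$b{\left(J \right)} = 2 J \left(-577 + J\right)$
$\frac{-294192 + b{\left(224 \right)}}{k{\left(706 \right)} - 159676} = \frac{-294192 + 2 \cdot 224 \left(-577 + 224\right)}{310 - 159676} = \frac{-294192 + 2 \cdot 224 \left(-353\right)}{-159366} = \left(-294192 - 158144\right) \left(- \frac{1}{159366}\right) = \left(-452336\right) \left(- \frac{1}{159366}\right) = \frac{226168}{79683}$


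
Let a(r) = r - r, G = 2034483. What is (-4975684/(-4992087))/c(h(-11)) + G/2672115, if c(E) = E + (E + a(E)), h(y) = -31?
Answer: 102732666763607/137840782391385 ≈ 0.74530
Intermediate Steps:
a(r) = 0
c(E) = 2*E (c(E) = E + (E + 0) = E + E = 2*E)
(-4975684/(-4992087))/c(h(-11)) + G/2672115 = (-4975684/(-4992087))/((2*(-31))) + 2034483/2672115 = -4975684*(-1/4992087)/(-62) + 2034483*(1/2672115) = (4975684/4992087)*(-1/62) + 678161/890705 = -2487842/154754697 + 678161/890705 = 102732666763607/137840782391385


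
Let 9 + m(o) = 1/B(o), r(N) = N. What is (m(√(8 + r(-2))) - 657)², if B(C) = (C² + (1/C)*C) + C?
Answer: 819734167/1849 + 57262*√6/1849 ≈ 4.4342e+5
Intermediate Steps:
B(C) = 1 + C + C² (B(C) = (C² + C/C) + C = (C² + 1) + C = (1 + C²) + C = 1 + C + C²)
m(o) = -9 + 1/(1 + o + o²)
(m(√(8 + r(-2))) - 657)² = ((-9 + 1/(1 + √(8 - 2) + (√(8 - 2))²)) - 657)² = ((-9 + 1/(1 + √6 + (√6)²)) - 657)² = ((-9 + 1/(1 + √6 + 6)) - 657)² = ((-9 + 1/(7 + √6)) - 657)² = (-666 + 1/(7 + √6))²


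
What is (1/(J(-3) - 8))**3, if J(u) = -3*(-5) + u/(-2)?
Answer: 8/4913 ≈ 0.0016283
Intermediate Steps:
J(u) = 15 - u/2 (J(u) = 15 + u*(-1/2) = 15 - u/2)
(1/(J(-3) - 8))**3 = (1/((15 - 1/2*(-3)) - 8))**3 = (1/((15 + 3/2) - 8))**3 = (1/(33/2 - 8))**3 = (1/(17/2))**3 = (2/17)**3 = 8/4913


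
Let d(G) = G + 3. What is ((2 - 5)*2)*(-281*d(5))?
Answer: 13488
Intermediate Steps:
d(G) = 3 + G
((2 - 5)*2)*(-281*d(5)) = ((2 - 5)*2)*(-281*(3 + 5)) = (-3*2)*(-281*8) = -6*(-2248) = 13488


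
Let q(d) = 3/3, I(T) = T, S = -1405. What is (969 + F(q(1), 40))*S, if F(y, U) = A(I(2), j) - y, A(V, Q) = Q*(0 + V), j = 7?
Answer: -1379710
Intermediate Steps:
q(d) = 1 (q(d) = 3*(1/3) = 1)
A(V, Q) = Q*V
F(y, U) = 14 - y (F(y, U) = 7*2 - y = 14 - y)
(969 + F(q(1), 40))*S = (969 + (14 - 1*1))*(-1405) = (969 + (14 - 1))*(-1405) = (969 + 13)*(-1405) = 982*(-1405) = -1379710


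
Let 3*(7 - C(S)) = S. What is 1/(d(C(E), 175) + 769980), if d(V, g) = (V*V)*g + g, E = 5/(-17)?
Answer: 2601/2026105855 ≈ 1.2837e-6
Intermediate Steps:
E = -5/17 (E = 5*(-1/17) = -5/17 ≈ -0.29412)
C(S) = 7 - S/3
d(V, g) = g + g*V² (d(V, g) = V²*g + g = g*V² + g = g + g*V²)
1/(d(C(E), 175) + 769980) = 1/(175*(1 + (7 - ⅓*(-5/17))²) + 769980) = 1/(175*(1 + (7 + 5/51)²) + 769980) = 1/(175*(1 + (362/51)²) + 769980) = 1/(175*(1 + 131044/2601) + 769980) = 1/(175*(133645/2601) + 769980) = 1/(23387875/2601 + 769980) = 1/(2026105855/2601) = 2601/2026105855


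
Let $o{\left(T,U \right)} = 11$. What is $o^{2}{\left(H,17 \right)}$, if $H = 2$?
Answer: $121$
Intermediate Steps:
$o^{2}{\left(H,17 \right)} = 11^{2} = 121$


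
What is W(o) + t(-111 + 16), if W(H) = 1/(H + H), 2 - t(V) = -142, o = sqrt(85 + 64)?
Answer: 144 + sqrt(149)/298 ≈ 144.04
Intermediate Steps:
o = sqrt(149) ≈ 12.207
t(V) = 144 (t(V) = 2 - 1*(-142) = 2 + 142 = 144)
W(H) = 1/(2*H)
W(o) + t(-111 + 16) = 1/(2*(sqrt(149))) + 144 = (sqrt(149)/149)/2 + 144 = sqrt(149)/298 + 144 = 144 + sqrt(149)/298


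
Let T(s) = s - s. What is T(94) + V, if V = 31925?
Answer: 31925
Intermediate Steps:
T(s) = 0
T(94) + V = 0 + 31925 = 31925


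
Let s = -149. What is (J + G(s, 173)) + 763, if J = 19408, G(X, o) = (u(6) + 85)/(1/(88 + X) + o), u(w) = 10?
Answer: 212850187/10552 ≈ 20172.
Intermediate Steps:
G(X, o) = 95/(o + 1/(88 + X)) (G(X, o) = (10 + 85)/(1/(88 + X) + o) = 95/(o + 1/(88 + X)))
(J + G(s, 173)) + 763 = (19408 + 95*(88 - 149)/(1 + 88*173 - 149*173)) + 763 = (19408 + 95*(-61)/(1 + 15224 - 25777)) + 763 = (19408 + 95*(-61)/(-10552)) + 763 = (19408 + 95*(-1/10552)*(-61)) + 763 = (19408 + 5795/10552) + 763 = 204799011/10552 + 763 = 212850187/10552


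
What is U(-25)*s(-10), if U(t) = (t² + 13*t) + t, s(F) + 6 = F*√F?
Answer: -1650 - 2750*I*√10 ≈ -1650.0 - 8696.3*I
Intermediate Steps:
s(F) = -6 + F^(3/2) (s(F) = -6 + F*√F = -6 + F^(3/2))
U(t) = t² + 14*t
U(-25)*s(-10) = (-25*(14 - 25))*(-6 + (-10)^(3/2)) = (-25*(-11))*(-6 - 10*I*√10) = 275*(-6 - 10*I*√10) = -1650 - 2750*I*√10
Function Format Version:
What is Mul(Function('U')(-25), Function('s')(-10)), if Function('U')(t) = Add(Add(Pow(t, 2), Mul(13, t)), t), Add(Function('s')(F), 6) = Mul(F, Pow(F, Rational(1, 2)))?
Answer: Add(-1650, Mul(-2750, I, Pow(10, Rational(1, 2)))) ≈ Add(-1650.0, Mul(-8696.3, I))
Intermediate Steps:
Function('s')(F) = Add(-6, Pow(F, Rational(3, 2))) (Function('s')(F) = Add(-6, Mul(F, Pow(F, Rational(1, 2)))) = Add(-6, Pow(F, Rational(3, 2))))
Function('U')(t) = Add(Pow(t, 2), Mul(14, t))
Mul(Function('U')(-25), Function('s')(-10)) = Mul(Mul(-25, Add(14, -25)), Add(-6, Pow(-10, Rational(3, 2)))) = Mul(Mul(-25, -11), Add(-6, Mul(-10, I, Pow(10, Rational(1, 2))))) = Mul(275, Add(-6, Mul(-10, I, Pow(10, Rational(1, 2))))) = Add(-1650, Mul(-2750, I, Pow(10, Rational(1, 2))))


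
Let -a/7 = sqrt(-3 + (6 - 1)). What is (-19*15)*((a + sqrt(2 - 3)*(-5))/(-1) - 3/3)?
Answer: 285 - 1995*sqrt(2) - 1425*I ≈ -2536.4 - 1425.0*I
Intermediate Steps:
a = -7*sqrt(2) (a = -7*sqrt(-3 + (6 - 1)) = -7*sqrt(-3 + 5) = -7*sqrt(2) ≈ -9.8995)
(-19*15)*((a + sqrt(2 - 3)*(-5))/(-1) - 3/3) = (-19*15)*((-7*sqrt(2) + sqrt(2 - 3)*(-5))/(-1) - 3/3) = -285*((-7*sqrt(2) + sqrt(-1)*(-5))*(-1) - 3*1/3) = -285*((-7*sqrt(2) + I*(-5))*(-1) - 1) = -285*((-7*sqrt(2) - 5*I)*(-1) - 1) = -285*((5*I + 7*sqrt(2)) - 1) = -285*(-1 + 5*I + 7*sqrt(2)) = 285 - 1995*sqrt(2) - 1425*I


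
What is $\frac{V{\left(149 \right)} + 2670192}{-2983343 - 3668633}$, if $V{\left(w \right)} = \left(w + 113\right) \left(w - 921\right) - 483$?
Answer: $- \frac{2467445}{6651976} \approx -0.37093$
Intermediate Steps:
$V{\left(w \right)} = -483 + \left(-921 + w\right) \left(113 + w\right)$ ($V{\left(w \right)} = \left(113 + w\right) \left(-921 + w\right) - 483 = \left(-921 + w\right) \left(113 + w\right) - 483 = -483 + \left(-921 + w\right) \left(113 + w\right)$)
$\frac{V{\left(149 \right)} + 2670192}{-2983343 - 3668633} = \frac{\left(-104556 + 149^{2} - 120392\right) + 2670192}{-2983343 - 3668633} = \frac{\left(-104556 + 22201 - 120392\right) + 2670192}{-6651976} = \left(-202747 + 2670192\right) \left(- \frac{1}{6651976}\right) = 2467445 \left(- \frac{1}{6651976}\right) = - \frac{2467445}{6651976}$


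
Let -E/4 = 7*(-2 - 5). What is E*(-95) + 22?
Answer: -18598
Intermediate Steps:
E = 196 (E = -28*(-2 - 5) = -28*(-7) = -4*(-49) = 196)
E*(-95) + 22 = 196*(-95) + 22 = -18620 + 22 = -18598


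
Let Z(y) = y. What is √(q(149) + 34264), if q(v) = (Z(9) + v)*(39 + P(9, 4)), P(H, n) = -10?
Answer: √38846 ≈ 197.09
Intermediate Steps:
q(v) = 261 + 29*v (q(v) = (9 + v)*(39 - 10) = (9 + v)*29 = 261 + 29*v)
√(q(149) + 34264) = √((261 + 29*149) + 34264) = √((261 + 4321) + 34264) = √(4582 + 34264) = √38846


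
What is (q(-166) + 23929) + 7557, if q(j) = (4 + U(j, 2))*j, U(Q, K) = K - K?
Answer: 30822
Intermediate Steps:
U(Q, K) = 0
q(j) = 4*j (q(j) = (4 + 0)*j = 4*j)
(q(-166) + 23929) + 7557 = (4*(-166) + 23929) + 7557 = (-664 + 23929) + 7557 = 23265 + 7557 = 30822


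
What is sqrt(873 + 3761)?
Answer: sqrt(4634) ≈ 68.073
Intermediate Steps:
sqrt(873 + 3761) = sqrt(4634)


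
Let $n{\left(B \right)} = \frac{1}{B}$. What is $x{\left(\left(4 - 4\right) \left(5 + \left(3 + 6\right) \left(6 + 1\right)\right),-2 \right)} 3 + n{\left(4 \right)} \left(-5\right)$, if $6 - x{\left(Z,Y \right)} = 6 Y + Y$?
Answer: $\frac{235}{4} \approx 58.75$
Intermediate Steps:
$x{\left(Z,Y \right)} = 6 - 7 Y$ ($x{\left(Z,Y \right)} = 6 - \left(6 Y + Y\right) = 6 - 7 Y$)
$x{\left(\left(4 - 4\right) \left(5 + \left(3 + 6\right) \left(6 + 1\right)\right),-2 \right)} 3 + n{\left(4 \right)} \left(-5\right) = \left(6 - -14\right) 3 + \frac{1}{4} \left(-5\right) = \left(6 + 14\right) 3 + \frac{1}{4} \left(-5\right) = 20 \cdot 3 - \frac{5}{4} = 60 - \frac{5}{4} = \frac{235}{4}$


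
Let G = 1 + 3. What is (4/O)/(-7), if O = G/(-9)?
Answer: 9/7 ≈ 1.2857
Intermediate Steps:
G = 4
O = -4/9 (O = 4/(-9) = 4*(-⅑) = -4/9 ≈ -0.44444)
(4/O)/(-7) = (4/(-4/9))/(-7) = -9/4*4*(-⅐) = -9*(-⅐) = 9/7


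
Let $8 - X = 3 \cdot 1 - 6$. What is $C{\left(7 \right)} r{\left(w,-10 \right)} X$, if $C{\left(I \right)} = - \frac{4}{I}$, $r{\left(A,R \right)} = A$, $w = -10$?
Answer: $\frac{440}{7} \approx 62.857$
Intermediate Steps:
$X = 11$ ($X = 8 - \left(3 \cdot 1 - 6\right) = 8 - \left(3 - 6\right) = 8 - -3 = 8 + 3 = 11$)
$C{\left(7 \right)} r{\left(w,-10 \right)} X = - \frac{4}{7} \left(-10\right) 11 = \left(-4\right) \frac{1}{7} \left(-10\right) 11 = \left(- \frac{4}{7}\right) \left(-10\right) 11 = \frac{40}{7} \cdot 11 = \frac{440}{7}$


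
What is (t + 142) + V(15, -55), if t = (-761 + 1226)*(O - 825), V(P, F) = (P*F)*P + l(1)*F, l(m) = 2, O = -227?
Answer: -501523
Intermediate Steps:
V(P, F) = 2*F + F*P² (V(P, F) = (P*F)*P + 2*F = (F*P)*P + 2*F = F*P² + 2*F = 2*F + F*P²)
t = -489180 (t = (-761 + 1226)*(-227 - 825) = 465*(-1052) = -489180)
(t + 142) + V(15, -55) = (-489180 + 142) - 55*(2 + 15²) = -489038 - 55*(2 + 225) = -489038 - 55*227 = -489038 - 12485 = -501523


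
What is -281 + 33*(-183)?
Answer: -6320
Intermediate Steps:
-281 + 33*(-183) = -281 - 6039 = -6320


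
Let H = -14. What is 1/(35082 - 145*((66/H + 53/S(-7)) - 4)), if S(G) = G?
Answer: 7/262104 ≈ 2.6707e-5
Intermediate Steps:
1/(35082 - 145*((66/H + 53/S(-7)) - 4)) = 1/(35082 - 145*((66/(-14) + 53/(-7)) - 4)) = 1/(35082 - 145*((66*(-1/14) + 53*(-⅐)) - 4)) = 1/(35082 - 145*((-33/7 - 53/7) - 4)) = 1/(35082 - 145*(-86/7 - 4)) = 1/(35082 - 145*(-114/7)) = 1/(35082 + 16530/7) = 1/(262104/7) = 7/262104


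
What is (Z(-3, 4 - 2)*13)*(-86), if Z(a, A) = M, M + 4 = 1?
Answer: 3354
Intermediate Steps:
M = -3 (M = -4 + 1 = -3)
Z(a, A) = -3
(Z(-3, 4 - 2)*13)*(-86) = -3*13*(-86) = -39*(-86) = 3354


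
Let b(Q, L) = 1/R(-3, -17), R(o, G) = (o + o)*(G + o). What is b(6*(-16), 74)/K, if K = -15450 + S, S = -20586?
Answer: -1/4324320 ≈ -2.3125e-7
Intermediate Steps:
K = -36036 (K = -15450 - 20586 = -36036)
R(o, G) = 2*o*(G + o) (R(o, G) = (2*o)*(G + o) = 2*o*(G + o))
b(Q, L) = 1/120 (b(Q, L) = 1/(2*(-3)*(-17 - 3)) = 1/(2*(-3)*(-20)) = 1/120)
b(6*(-16), 74)/K = (1/120)/(-36036) = (1/120)*(-1/36036) = -1/4324320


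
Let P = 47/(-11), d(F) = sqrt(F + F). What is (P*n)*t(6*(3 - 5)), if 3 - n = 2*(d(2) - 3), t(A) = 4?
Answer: -940/11 ≈ -85.455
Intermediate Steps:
d(F) = sqrt(2)*sqrt(F) (d(F) = sqrt(2*F) = sqrt(2)*sqrt(F))
n = 5 (n = 3 - 2*(sqrt(2)*sqrt(2) - 3) = 3 - 2*(2 - 3) = 3 - 2*(-1) = 3 - 1*(-2) = 3 + 2 = 5)
P = -47/11 (P = 47*(-1/11) = -47/11 ≈ -4.2727)
(P*n)*t(6*(3 - 5)) = -47/11*5*4 = -235/11*4 = -940/11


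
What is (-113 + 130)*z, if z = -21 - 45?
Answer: -1122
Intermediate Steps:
z = -66
(-113 + 130)*z = (-113 + 130)*(-66) = 17*(-66) = -1122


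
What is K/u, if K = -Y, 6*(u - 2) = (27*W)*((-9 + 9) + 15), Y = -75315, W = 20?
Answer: 75315/1352 ≈ 55.706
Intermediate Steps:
u = 1352 (u = 2 + ((27*20)*((-9 + 9) + 15))/6 = 2 + (540*(0 + 15))/6 = 2 + (540*15)/6 = 2 + (1/6)*8100 = 2 + 1350 = 1352)
K = 75315 (K = -1*(-75315) = 75315)
K/u = 75315/1352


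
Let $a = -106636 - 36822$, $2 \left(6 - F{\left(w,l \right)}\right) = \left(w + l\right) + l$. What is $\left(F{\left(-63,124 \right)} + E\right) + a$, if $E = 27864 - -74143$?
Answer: $- \frac{83075}{2} \approx -41538.0$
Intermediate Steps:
$F{\left(w,l \right)} = 6 - l - \frac{w}{2}$ ($F{\left(w,l \right)} = 6 - \frac{\left(w + l\right) + l}{2} = 6 - \frac{\left(l + w\right) + l}{2} = 6 - \frac{w + 2 l}{2} = 6 - \left(l + \frac{w}{2}\right) = 6 - l - \frac{w}{2}$)
$E = 102007$ ($E = 27864 + 74143 = 102007$)
$a = -143458$
$\left(F{\left(-63,124 \right)} + E\right) + a = \left(\left(6 - 124 - - \frac{63}{2}\right) + 102007\right) - 143458 = \left(\left(6 - 124 + \frac{63}{2}\right) + 102007\right) - 143458 = \left(- \frac{173}{2} + 102007\right) - 143458 = \frac{203841}{2} - 143458 = - \frac{83075}{2}$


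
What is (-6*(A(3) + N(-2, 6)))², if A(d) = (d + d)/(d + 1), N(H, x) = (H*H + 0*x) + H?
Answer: 441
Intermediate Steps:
N(H, x) = H + H² (N(H, x) = (H² + 0) + H = H² + H = H + H²)
A(d) = 2*d/(1 + d) (A(d) = (2*d)/(1 + d) = 2*d/(1 + d))
(-6*(A(3) + N(-2, 6)))² = (-6*(2*3/(1 + 3) - 2*(1 - 2)))² = (-6*(2*3/4 - 2*(-1)))² = (-6*(2*3*(¼) + 2))² = (-6*(3/2 + 2))² = (-6*7/2)² = (-21)² = 441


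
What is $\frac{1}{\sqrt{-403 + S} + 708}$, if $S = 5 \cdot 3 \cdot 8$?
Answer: $\frac{708}{501547} - \frac{i \sqrt{283}}{501547} \approx 0.0014116 - 3.3541 \cdot 10^{-5} i$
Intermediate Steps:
$S = 120$ ($S = 15 \cdot 8 = 120$)
$\frac{1}{\sqrt{-403 + S} + 708} = \frac{1}{\sqrt{-403 + 120} + 708} = \frac{1}{\sqrt{-283} + 708} = \frac{1}{i \sqrt{283} + 708} = \frac{1}{708 + i \sqrt{283}}$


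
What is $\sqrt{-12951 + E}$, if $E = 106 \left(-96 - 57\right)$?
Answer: $3 i \sqrt{3241} \approx 170.79 i$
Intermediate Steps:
$E = -16218$ ($E = 106 \left(-153\right) = -16218$)
$\sqrt{-12951 + E} = \sqrt{-12951 - 16218} = \sqrt{-29169} = 3 i \sqrt{3241}$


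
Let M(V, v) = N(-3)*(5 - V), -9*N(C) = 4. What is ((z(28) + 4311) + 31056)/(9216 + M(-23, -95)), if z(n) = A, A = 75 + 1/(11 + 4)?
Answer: 1594893/414160 ≈ 3.8509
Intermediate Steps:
N(C) = -4/9 (N(C) = -⅑*4 = -4/9)
A = 1126/15 (A = 75 + 1/15 = 1126/15 ≈ 75.067)
z(n) = 1126/15
M(V, v) = -20/9 + 4*V/9 (M(V, v) = -4*(5 - V)/9 = -20/9 + 4*V/9)
((z(28) + 4311) + 31056)/(9216 + M(-23, -95)) = ((1126/15 + 4311) + 31056)/(9216 + (-20/9 + (4/9)*(-23))) = (65791/15 + 31056)/(9216 + (-20/9 - 92/9)) = 531631/(15*(9216 - 112/9)) = 531631/(15*(82832/9)) = (531631/15)*(9/82832) = 1594893/414160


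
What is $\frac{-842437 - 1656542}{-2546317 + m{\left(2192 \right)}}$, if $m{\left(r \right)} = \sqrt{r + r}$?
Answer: $\frac{303009176683}{308749060005} + \frac{475996 \sqrt{274}}{308749060005} \approx 0.98143$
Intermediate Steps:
$m{\left(r \right)} = \sqrt{2} \sqrt{r}$ ($m{\left(r \right)} = \sqrt{2 r} = \sqrt{2} \sqrt{r}$)
$\frac{-842437 - 1656542}{-2546317 + m{\left(2192 \right)}} = \frac{-842437 - 1656542}{-2546317 + \sqrt{2} \sqrt{2192}} = - \frac{2498979}{-2546317 + \sqrt{2} \cdot 4 \sqrt{137}} = - \frac{2498979}{-2546317 + 4 \sqrt{274}}$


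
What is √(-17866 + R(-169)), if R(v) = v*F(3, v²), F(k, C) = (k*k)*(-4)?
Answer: I*√11782 ≈ 108.54*I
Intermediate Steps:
F(k, C) = -4*k² (F(k, C) = k²*(-4) = -4*k²)
R(v) = -36*v (R(v) = v*(-4*3²) = v*(-4*9) = v*(-36) = -36*v)
√(-17866 + R(-169)) = √(-17866 - 36*(-169)) = √(-17866 + 6084) = √(-11782) = I*√11782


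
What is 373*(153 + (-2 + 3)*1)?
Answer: 57442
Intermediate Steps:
373*(153 + (-2 + 3)*1) = 373*(153 + 1*1) = 373*(153 + 1) = 373*154 = 57442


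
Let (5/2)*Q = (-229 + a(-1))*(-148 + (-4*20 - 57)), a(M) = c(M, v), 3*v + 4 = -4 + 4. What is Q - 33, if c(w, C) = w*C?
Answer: 25921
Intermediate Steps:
v = -4/3 (v = -4/3 + (-4 + 4)/3 = -4/3 + (⅓)*0 = -4/3 + 0 = -4/3 ≈ -1.3333)
c(w, C) = C*w
a(M) = -4*M/3
Q = 25954 (Q = 2*((-229 - 4/3*(-1))*(-148 + (-4*20 - 57)))/5 = 2*((-229 + 4/3)*(-148 + (-80 - 57)))/5 = 2*(-683*(-148 - 137)/3)/5 = 2*(-683/3*(-285))/5 = (⅖)*64885 = 25954)
Q - 33 = 25954 - 33 = 25921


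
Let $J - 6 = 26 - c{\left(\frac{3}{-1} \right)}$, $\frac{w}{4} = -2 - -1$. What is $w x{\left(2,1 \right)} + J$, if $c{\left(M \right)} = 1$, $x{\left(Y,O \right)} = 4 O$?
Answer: $15$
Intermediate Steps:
$w = -4$ ($w = 4 \left(-2 - -1\right) = 4 \left(-2 + 1\right) = 4 \left(-1\right) = -4$)
$J = 31$ ($J = 6 + \left(26 - 1\right) = 6 + 25 = 31$)
$w x{\left(2,1 \right)} + J = - 4 \cdot 4 \cdot 1 + 31 = \left(-4\right) 4 + 31 = -16 + 31 = 15$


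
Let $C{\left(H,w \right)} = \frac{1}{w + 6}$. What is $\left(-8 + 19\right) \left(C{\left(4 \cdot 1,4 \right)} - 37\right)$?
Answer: $- \frac{4059}{10} \approx -405.9$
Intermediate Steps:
$C{\left(H,w \right)} = \frac{1}{6 + w}$
$\left(-8 + 19\right) \left(C{\left(4 \cdot 1,4 \right)} - 37\right) = \left(-8 + 19\right) \left(\frac{1}{6 + 4} - 37\right) = 11 \left(\frac{1}{10} - 37\right) = 11 \left(- \frac{369}{10}\right) = - \frac{4059}{10}$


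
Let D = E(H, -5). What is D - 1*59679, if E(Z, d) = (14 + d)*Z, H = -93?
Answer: -60516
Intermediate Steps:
E(Z, d) = Z*(14 + d)
D = -837 (D = -93*(14 - 5) = -93*9 = -837)
D - 1*59679 = -837 - 1*59679 = -837 - 59679 = -60516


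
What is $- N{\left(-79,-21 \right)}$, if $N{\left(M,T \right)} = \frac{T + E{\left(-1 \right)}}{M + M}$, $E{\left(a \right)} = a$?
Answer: $- \frac{11}{79} \approx -0.13924$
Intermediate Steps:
$N{\left(M,T \right)} = \frac{-1 + T}{2 M}$ ($N{\left(M,T \right)} = \frac{T - 1}{M + M} = \frac{-1 + T}{2 M}$)
$- N{\left(-79,-21 \right)} = - \frac{-1 - 21}{2 \left(-79\right)} = - \frac{\left(-1\right) \left(-22\right)}{2 \cdot 79} = \left(-1\right) \frac{11}{79} = - \frac{11}{79}$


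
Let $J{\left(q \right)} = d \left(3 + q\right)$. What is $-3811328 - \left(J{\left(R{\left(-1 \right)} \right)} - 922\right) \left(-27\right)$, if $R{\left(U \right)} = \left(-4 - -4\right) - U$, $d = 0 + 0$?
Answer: $-3836222$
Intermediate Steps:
$d = 0$
$R{\left(U \right)} = - U$ ($R{\left(U \right)} = \left(-4 + 4\right) - U = 0 - U = - U$)
$J{\left(q \right)} = 0$ ($J{\left(q \right)} = 0 \left(3 + q\right) = 0$)
$-3811328 - \left(J{\left(R{\left(-1 \right)} \right)} - 922\right) \left(-27\right) = -3811328 - \left(0 - 922\right) \left(-27\right) = -3811328 - \left(-922\right) \left(-27\right) = -3811328 - 24894 = -3836222$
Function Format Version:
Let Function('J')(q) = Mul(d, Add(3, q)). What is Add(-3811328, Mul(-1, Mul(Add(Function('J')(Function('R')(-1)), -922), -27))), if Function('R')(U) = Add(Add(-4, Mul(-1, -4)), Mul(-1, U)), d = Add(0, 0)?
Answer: -3836222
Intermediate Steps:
d = 0
Function('R')(U) = Mul(-1, U) (Function('R')(U) = Add(Add(-4, 4), Mul(-1, U)) = Add(0, Mul(-1, U)) = Mul(-1, U))
Function('J')(q) = 0 (Function('J')(q) = Mul(0, Add(3, q)) = 0)
Add(-3811328, Mul(-1, Mul(Add(Function('J')(Function('R')(-1)), -922), -27))) = Add(-3811328, Mul(-1, Mul(Add(0, -922), -27))) = Add(-3811328, Mul(-1, Mul(-922, -27))) = Add(-3811328, Mul(-1, 24894)) = Add(-3811328, -24894) = -3836222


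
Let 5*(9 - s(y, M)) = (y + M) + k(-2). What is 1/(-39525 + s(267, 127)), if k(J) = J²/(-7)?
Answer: -35/1385814 ≈ -2.5256e-5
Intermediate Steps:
k(J) = -J²/7 (k(J) = J²*(-⅐) = -J²/7)
s(y, M) = 319/35 - M/5 - y/5 (s(y, M) = 9 - ((y + M) - ⅐*(-2)²)/5 = 9 - ((M + y) - ⅐*4)/5 = 9 - ((M + y) - 4/7)/5 = 9 - (-4/7 + M + y)/5 = 9 + (4/35 - M/5 - y/5) = 319/35 - M/5 - y/5)
1/(-39525 + s(267, 127)) = 1/(-39525 + (319/35 - ⅕*127 - ⅕*267)) = 1/(-39525 + (319/35 - 127/5 - 267/5)) = 1/(-39525 - 2439/35) = 1/(-1385814/35) = -35/1385814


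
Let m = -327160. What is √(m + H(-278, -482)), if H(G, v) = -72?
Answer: 8*I*√5113 ≈ 572.04*I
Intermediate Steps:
√(m + H(-278, -482)) = √(-327160 - 72) = √(-327232) = 8*I*√5113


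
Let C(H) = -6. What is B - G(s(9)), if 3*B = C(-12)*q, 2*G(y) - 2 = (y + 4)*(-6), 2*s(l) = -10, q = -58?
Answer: 112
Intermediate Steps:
s(l) = -5 (s(l) = (½)*(-10) = -5)
G(y) = -11 - 3*y (G(y) = 1 + ((y + 4)*(-6))/2 = 1 + ((4 + y)*(-6))/2 = 1 + (-24 - 6*y)/2 = 1 + (-12 - 3*y) = -11 - 3*y)
B = 116 (B = (-6*(-58))/3 = (⅓)*348 = 116)
B - G(s(9)) = 116 - (-11 - 3*(-5)) = 116 - (-11 + 15) = 116 - 1*4 = 116 - 4 = 112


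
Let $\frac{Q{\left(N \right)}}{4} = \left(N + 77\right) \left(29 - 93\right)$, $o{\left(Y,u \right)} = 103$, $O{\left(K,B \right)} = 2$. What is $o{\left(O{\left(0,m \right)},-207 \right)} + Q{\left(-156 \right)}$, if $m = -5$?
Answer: $20327$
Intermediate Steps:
$Q{\left(N \right)} = -19712 - 256 N$ ($Q{\left(N \right)} = 4 \left(N + 77\right) \left(29 - 93\right) = 4 \left(77 + N\right) \left(-64\right) = 4 \left(-4928 - 64 N\right) = -19712 - 256 N$)
$o{\left(O{\left(0,m \right)},-207 \right)} + Q{\left(-156 \right)} = 103 - -20224 = 103 + \left(-19712 + 39936\right) = 103 + 20224 = 20327$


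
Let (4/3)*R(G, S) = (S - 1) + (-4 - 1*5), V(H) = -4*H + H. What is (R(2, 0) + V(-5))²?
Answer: 225/4 ≈ 56.250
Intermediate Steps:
V(H) = -3*H
R(G, S) = -15/2 + 3*S/4 (R(G, S) = 3*((S - 1) + (-4 - 1*5))/4 = 3*((-1 + S) + (-4 - 5))/4 = 3*((-1 + S) - 9)/4 = 3*(-10 + S)/4 = -15/2 + 3*S/4)
(R(2, 0) + V(-5))² = ((-15/2 + (¾)*0) - 3*(-5))² = ((-15/2 + 0) + 15)² = (-15/2 + 15)² = (15/2)² = 225/4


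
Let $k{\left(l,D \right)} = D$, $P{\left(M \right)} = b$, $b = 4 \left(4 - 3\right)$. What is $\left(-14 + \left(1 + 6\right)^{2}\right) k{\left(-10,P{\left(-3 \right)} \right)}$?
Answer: $140$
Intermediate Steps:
$b = 4$ ($b = 4 \cdot 1 = 4$)
$P{\left(M \right)} = 4$
$\left(-14 + \left(1 + 6\right)^{2}\right) k{\left(-10,P{\left(-3 \right)} \right)} = \left(-14 + \left(1 + 6\right)^{2}\right) 4 = \left(-14 + 7^{2}\right) 4 = \left(-14 + 49\right) 4 = 35 \cdot 4 = 140$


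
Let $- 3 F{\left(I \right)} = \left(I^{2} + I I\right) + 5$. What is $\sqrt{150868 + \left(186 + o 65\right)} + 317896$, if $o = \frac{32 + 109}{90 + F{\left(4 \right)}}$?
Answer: $317896 + \frac{\sqrt{8206976941}}{233} \approx 3.1829 \cdot 10^{5}$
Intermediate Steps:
$F{\left(I \right)} = - \frac{5}{3} - \frac{2 I^{2}}{3}$ ($F{\left(I \right)} = - \frac{\left(I^{2} + I I\right) + 5}{3} = - \frac{\left(I^{2} + I^{2}\right) + 5}{3} = - \frac{2 I^{2} + 5}{3} = - \frac{5 + 2 I^{2}}{3} = - \frac{5}{3} - \frac{2 I^{2}}{3}$)
$o = \frac{423}{233}$ ($o = \frac{32 + 109}{90 - \left(\frac{5}{3} + \frac{2 \cdot 4^{2}}{3}\right)} = \frac{141}{90 - \frac{37}{3}} = \frac{141}{\frac{233}{3}} = 141 \cdot \frac{3}{233} = \frac{423}{233} \approx 1.8155$)
$\sqrt{150868 + \left(186 + o 65\right)} + 317896 = \sqrt{150868 + \left(186 + \frac{423}{233} \cdot 65\right)} + 317896 = \sqrt{150868 + \left(186 + \frac{27495}{233}\right)} + 317896 = \sqrt{150868 + \frac{70833}{233}} + 317896 = \sqrt{\frac{35223077}{233}} + 317896 = \frac{\sqrt{8206976941}}{233} + 317896 = 317896 + \frac{\sqrt{8206976941}}{233}$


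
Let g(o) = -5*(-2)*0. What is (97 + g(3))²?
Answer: 9409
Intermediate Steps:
g(o) = 0 (g(o) = 10*0 = 0)
(97 + g(3))² = (97 + 0)² = 97² = 9409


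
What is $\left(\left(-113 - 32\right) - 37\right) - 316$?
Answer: $-498$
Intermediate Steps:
$\left(\left(-113 - 32\right) - 37\right) - 316 = \left(-145 - 37\right) - 316 = -182 - 316 = -498$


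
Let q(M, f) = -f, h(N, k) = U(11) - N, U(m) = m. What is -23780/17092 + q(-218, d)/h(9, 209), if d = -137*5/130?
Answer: 276261/222196 ≈ 1.2433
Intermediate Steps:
h(N, k) = 11 - N
d = -137/26 (d = -685*1/130 = -137/26 ≈ -5.2692)
-23780/17092 + q(-218, d)/h(9, 209) = -23780/17092 + (-1*(-137/26))/(11 - 1*9) = -23780*1/17092 + 137/(26*(11 - 9)) = -5945/4273 + (137/26)/2 = -5945/4273 + (137/26)*(½) = -5945/4273 + 137/52 = 276261/222196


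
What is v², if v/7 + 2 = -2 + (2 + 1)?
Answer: 49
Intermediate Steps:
v = -7 (v = -14 + 7*(-2 + (2 + 1)) = -14 + 7*(-2 + 3) = -14 + 7*1 = -14 + 7 = -7)
v² = (-7)² = 49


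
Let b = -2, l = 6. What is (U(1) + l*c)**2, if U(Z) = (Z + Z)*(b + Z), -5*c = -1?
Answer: 16/25 ≈ 0.64000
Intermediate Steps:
c = 1/5 (c = -1/5*(-1) = 1/5 ≈ 0.20000)
U(Z) = 2*Z*(-2 + Z) (U(Z) = (Z + Z)*(-2 + Z) = (2*Z)*(-2 + Z) = 2*Z*(-2 + Z))
(U(1) + l*c)**2 = (2*1*(-2 + 1) + 6*(1/5))**2 = (2*1*(-1) + 6/5)**2 = (-2 + 6/5)**2 = (-4/5)**2 = 16/25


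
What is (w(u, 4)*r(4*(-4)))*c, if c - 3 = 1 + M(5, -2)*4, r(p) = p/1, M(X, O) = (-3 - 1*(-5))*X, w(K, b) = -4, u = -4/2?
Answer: 2816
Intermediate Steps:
u = -2 (u = -4*½ = -2)
M(X, O) = 2*X (M(X, O) = (-3 + 5)*X = 2*X)
r(p) = p (r(p) = p*1 = p)
c = 44 (c = 3 + (1 + (2*5)*4) = 3 + (1 + 10*4) = 3 + (1 + 40) = 3 + 41 = 44)
(w(u, 4)*r(4*(-4)))*c = -16*(-4)*44 = -4*(-16)*44 = 64*44 = 2816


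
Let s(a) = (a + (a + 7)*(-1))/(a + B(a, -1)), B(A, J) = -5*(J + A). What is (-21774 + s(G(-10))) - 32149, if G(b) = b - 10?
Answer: -4583462/85 ≈ -53923.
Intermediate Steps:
G(b) = -10 + b
B(A, J) = -5*A - 5*J (B(A, J) = -5*(A + J) = -5*A - 5*J)
s(a) = -7/(5 - 4*a) (s(a) = (a + (a + 7)*(-1))/(a + (-5*a - 5*(-1))) = (a + (7 + a)*(-1))/(a + (-5*a + 5)) = (a + (-7 - a))/(a + (5 - 5*a)) = -7/(5 - 4*a))
(-21774 + s(G(-10))) - 32149 = (-21774 + 7/(-5 + 4*(-10 - 10))) - 32149 = (-21774 + 7/(-5 + 4*(-20))) - 32149 = (-21774 + 7/(-5 - 80)) - 32149 = (-21774 + 7/(-85)) - 32149 = (-21774 + 7*(-1/85)) - 32149 = (-21774 - 7/85) - 32149 = -1850797/85 - 32149 = -4583462/85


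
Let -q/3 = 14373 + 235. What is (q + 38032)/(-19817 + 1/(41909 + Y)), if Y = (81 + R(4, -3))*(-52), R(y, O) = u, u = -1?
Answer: 54660552/187017983 ≈ 0.29227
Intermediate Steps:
q = -43824 (q = -3*(14373 + 235) = -3*14608 = -43824)
R(y, O) = -1
Y = -4160 (Y = (81 - 1)*(-52) = 80*(-52) = -4160)
(q + 38032)/(-19817 + 1/(41909 + Y)) = (-43824 + 38032)/(-19817 + 1/(41909 - 4160)) = -5792/(-19817 + 1/37749) = -5792/(-748071932/37749) = -5792*(-37749/748071932) = 54660552/187017983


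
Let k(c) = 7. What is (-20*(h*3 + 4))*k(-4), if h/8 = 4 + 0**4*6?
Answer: -14000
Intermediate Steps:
h = 32 (h = 8*(4 + 0**4*6) = 8*(4 + 0*6) = 8*(4 + 0) = 8*4 = 32)
(-20*(h*3 + 4))*k(-4) = -20*(32*3 + 4)*7 = -20*(96 + 4)*7 = -20*100*7 = -2000*7 = -14000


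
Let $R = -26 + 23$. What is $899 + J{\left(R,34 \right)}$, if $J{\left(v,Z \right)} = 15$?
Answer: $914$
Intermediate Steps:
$R = -3$
$899 + J{\left(R,34 \right)} = 899 + 15 = 914$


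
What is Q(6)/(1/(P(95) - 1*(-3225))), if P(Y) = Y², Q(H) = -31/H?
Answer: -189875/3 ≈ -63292.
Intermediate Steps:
Q(6)/(1/(P(95) - 1*(-3225))) = (-31/6)/(1/(95² - 1*(-3225))) = (-31*⅙)/(1/(9025 + 3225)) = -31/(6*(1/12250)) = -31/(6*1/12250) = -31/6*12250 = -189875/3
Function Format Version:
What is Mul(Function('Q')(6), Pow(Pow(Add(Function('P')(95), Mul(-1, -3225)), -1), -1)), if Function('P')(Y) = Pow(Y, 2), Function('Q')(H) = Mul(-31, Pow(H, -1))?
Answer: Rational(-189875, 3) ≈ -63292.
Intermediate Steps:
Mul(Function('Q')(6), Pow(Pow(Add(Function('P')(95), Mul(-1, -3225)), -1), -1)) = Mul(Mul(-31, Pow(6, -1)), Pow(Pow(Add(Pow(95, 2), Mul(-1, -3225)), -1), -1)) = Mul(Mul(-31, Rational(1, 6)), Pow(Pow(Add(9025, 3225), -1), -1)) = Mul(Rational(-31, 6), Pow(Pow(12250, -1), -1)) = Mul(Rational(-31, 6), Pow(Rational(1, 12250), -1)) = Mul(Rational(-31, 6), 12250) = Rational(-189875, 3)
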